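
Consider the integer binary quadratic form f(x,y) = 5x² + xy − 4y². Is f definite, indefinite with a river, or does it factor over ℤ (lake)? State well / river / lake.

D = b²−4ac = 1² − 4·5·(-4) = 81
D = 9² is a perfect square ⇒ form factors over ℤ ⇒ lakes

lake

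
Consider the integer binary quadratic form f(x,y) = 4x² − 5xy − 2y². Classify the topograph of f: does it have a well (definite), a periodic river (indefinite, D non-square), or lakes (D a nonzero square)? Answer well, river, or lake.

D = b²−4ac = (-5)² − 4·4·(-2) = 57
D > 0 non-square ⇒ indefinite ⇒ periodic river

river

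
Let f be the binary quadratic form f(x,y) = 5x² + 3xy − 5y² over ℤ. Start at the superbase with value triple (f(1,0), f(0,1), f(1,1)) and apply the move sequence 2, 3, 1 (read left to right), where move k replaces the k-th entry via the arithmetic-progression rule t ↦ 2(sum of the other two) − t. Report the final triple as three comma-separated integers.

start (5,-5,3) = (f(1,0),f(0,1),f(1,1))
replace slot 2: 2·(5+3) − (-5) = 21 → (5,21,3)
replace slot 3: 2·(5+21) − 3 = 49 → (5,21,49)
replace slot 1: 2·(21+49) − 5 = 135 → (135,21,49)

135,21,49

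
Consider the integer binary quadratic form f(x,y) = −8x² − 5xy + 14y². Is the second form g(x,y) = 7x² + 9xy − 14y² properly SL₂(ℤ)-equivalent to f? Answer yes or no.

D₁ = 473, D₂ = 473
river cycle of f (length 4): (-8, 11, 11), (11, 11, -8), (-8, 21, 1), (1, 21, -8)
river cycle of g (length 4): (-14, 19, 2), (2, 21, -4), (-4, 19, 7), (7, 9, -14)
cycles differ ⇒ inequivalent

no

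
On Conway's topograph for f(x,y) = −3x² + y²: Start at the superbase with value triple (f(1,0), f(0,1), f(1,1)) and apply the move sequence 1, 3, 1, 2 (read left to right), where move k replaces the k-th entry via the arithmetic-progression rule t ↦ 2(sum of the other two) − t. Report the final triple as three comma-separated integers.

start (-3,1,-2) = (f(1,0),f(0,1),f(1,1))
replace slot 1: 2·(1+(-2)) − (-3) = 1 → (1,1,-2)
replace slot 3: 2·(1+1) − (-2) = 6 → (1,1,6)
replace slot 1: 2·(1+6) − 1 = 13 → (13,1,6)
replace slot 2: 2·(13+6) − 1 = 37 → (13,37,6)

13,37,6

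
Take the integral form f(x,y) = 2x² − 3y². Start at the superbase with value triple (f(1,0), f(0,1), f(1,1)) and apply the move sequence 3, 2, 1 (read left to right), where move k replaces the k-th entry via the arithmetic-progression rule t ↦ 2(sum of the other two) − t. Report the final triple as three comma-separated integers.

start (2,-3,-1) = (f(1,0),f(0,1),f(1,1))
replace slot 3: 2·(2+(-3)) − (-1) = -1 → (2,-3,-1)
replace slot 2: 2·(2+(-1)) − (-3) = 5 → (2,5,-1)
replace slot 1: 2·(5+(-1)) − 2 = 6 → (6,5,-1)

6,5,-1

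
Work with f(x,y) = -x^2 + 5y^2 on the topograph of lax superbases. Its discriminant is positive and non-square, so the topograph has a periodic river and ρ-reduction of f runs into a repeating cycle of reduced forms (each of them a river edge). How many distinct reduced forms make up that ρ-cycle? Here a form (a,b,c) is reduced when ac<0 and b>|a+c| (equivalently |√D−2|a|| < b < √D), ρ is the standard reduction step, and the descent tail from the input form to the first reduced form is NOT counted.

D = 20, ⌊√D⌋ = 4
descent: ρ → (5,0,-1)
descent: ρ → (-1,4,1)  [lands on river]
river: ρ → (1,4,-1)
ρ-cycle length = 2 (tail of 2 descent steps not counted)

2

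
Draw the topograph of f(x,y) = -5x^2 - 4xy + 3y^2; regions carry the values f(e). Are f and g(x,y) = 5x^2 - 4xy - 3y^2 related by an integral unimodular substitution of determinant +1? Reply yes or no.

D₁ = 76, D₂ = 76
river cycle of f (length 6): (3, 4, -5), (-5, 6, 2), (2, 6, -5), (-5, 4, 3), (3, 8, -1), (-1, 8, 3)
river cycle of g (length 6): (-3, 4, 5), (5, 6, -2), (-2, 6, 5), (5, 4, -3), (-3, 8, 1), (1, 8, -3)
cycles differ ⇒ inequivalent

no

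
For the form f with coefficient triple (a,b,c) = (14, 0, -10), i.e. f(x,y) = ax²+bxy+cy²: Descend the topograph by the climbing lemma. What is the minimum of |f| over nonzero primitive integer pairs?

descent: ρ → (-10,20,4)  [lands on river]
river: ρ → (4,20,-10)
closes: descent 1, river 2
min |a| on river = 4

4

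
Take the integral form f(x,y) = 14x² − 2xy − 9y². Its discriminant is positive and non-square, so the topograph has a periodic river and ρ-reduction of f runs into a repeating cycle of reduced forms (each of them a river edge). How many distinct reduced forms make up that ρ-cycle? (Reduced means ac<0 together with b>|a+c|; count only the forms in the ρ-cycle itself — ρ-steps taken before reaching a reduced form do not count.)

D = 508, ⌊√D⌋ = 22
descent: ρ → (-9,20,3)  [lands on river]
river: ρ → (3,22,-2)
river: ρ → (-2,22,3)
river: ρ → (3,20,-9)
river: ρ → (-9,16,7)
river: ρ → (7,12,-13)
river: ρ → (-13,14,6)
river: ρ → (6,22,-1)
river: ρ → (-1,22,6)
river: ρ → (6,14,-13)
river: ρ → (-13,12,7)
river: ρ → (7,16,-9)
ρ-cycle length = 12 (tail of 1 descent step not counted)

12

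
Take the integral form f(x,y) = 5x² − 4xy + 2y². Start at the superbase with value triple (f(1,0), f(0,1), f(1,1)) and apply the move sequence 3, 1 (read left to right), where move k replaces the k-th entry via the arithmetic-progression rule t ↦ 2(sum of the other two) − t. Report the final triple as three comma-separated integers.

start (5,2,3) = (f(1,0),f(0,1),f(1,1))
replace slot 3: 2·(5+2) − 3 = 11 → (5,2,11)
replace slot 1: 2·(2+11) − 5 = 21 → (21,2,11)

21,2,11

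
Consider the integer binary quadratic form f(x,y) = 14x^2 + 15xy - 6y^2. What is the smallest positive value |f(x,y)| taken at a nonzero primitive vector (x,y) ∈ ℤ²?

river: ρ → (-6,21,5)
river: ρ → (5,19,-10)
river: ρ → (-10,21,3)
river: ρ → (3,21,-10)
river: ρ → (-10,19,5)
river: ρ → (5,21,-6)
river: ρ → (-6,15,14)
river: ρ → (14,13,-7)
river: ρ → (-7,15,12)
river: ρ → (12,9,-10)
river: ρ → (-10,11,11)
river: ρ → (11,11,-10)
river: ρ → (-10,9,12)
river: ρ → (12,15,-7)
river: ρ → (-7,13,14)
river: ρ → (14,15,-6)
closes: descent 0, river 16
min |a| on river = 3

3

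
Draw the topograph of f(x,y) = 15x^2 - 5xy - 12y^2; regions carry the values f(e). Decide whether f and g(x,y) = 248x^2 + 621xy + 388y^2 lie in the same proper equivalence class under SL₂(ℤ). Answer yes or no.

D₁ = 745, D₂ = 745
river cycle of f (length 18): (-12, 5, 15), (15, 25, -2), (-2, 27, 2), (2, 25, -15), (-15, 5, 12), (12, 19, -8), (-8, 13, 18), (18, 23, -3), (-3, 25, 10), (10, 15, -13), … (8 more)
river cycle of g (length 18): (15, 25, -2), (-2, 27, 2), (2, 25, -15), (-15, 5, 12), (12, 19, -8), (-8, 13, 18), (18, 23, -3), (-3, 25, 10), (10, 15, -13), (-13, 11, 12), … (8 more)
cycles coincide ⇒ equivalent

yes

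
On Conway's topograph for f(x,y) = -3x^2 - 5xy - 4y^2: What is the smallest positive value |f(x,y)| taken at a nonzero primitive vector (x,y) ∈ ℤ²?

translate: b→-1 (≡5 mod 6), so (3,5,4)→(3,-1,2)
flip: (3,-1,2)→(2,1,3)
reduced (well bottom): (2,1,3) with a≤c, −a<b≤a
well minimum |f| = |-2| = 2 (negative-definite)

2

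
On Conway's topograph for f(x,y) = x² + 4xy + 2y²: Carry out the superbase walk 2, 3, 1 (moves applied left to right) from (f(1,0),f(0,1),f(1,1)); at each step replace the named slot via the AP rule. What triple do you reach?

start (1,2,7) = (f(1,0),f(0,1),f(1,1))
replace slot 2: 2·(1+7) − 2 = 14 → (1,14,7)
replace slot 3: 2·(1+14) − 7 = 23 → (1,14,23)
replace slot 1: 2·(14+23) − 1 = 73 → (73,14,23)

73,14,23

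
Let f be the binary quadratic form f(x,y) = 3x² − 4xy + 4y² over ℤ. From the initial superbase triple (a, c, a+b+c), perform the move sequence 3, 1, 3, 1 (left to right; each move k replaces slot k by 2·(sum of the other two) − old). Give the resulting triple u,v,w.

start (3,4,3) = (f(1,0),f(0,1),f(1,1))
replace slot 3: 2·(3+4) − 3 = 11 → (3,4,11)
replace slot 1: 2·(4+11) − 3 = 27 → (27,4,11)
replace slot 3: 2·(27+4) − 11 = 51 → (27,4,51)
replace slot 1: 2·(4+51) − 27 = 83 → (83,4,51)

83,4,51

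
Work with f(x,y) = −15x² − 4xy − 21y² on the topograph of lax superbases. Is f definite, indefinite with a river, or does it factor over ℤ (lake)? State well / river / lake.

D = b²−4ac = (-4)² − 4·(-15)·(-21) = -1244
D < 0 ⇒ definite ⇒ every region one sign ⇒ single well

well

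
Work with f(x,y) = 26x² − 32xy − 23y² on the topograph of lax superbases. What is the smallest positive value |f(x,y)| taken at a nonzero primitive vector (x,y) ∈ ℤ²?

descent: ρ → (-23,32,26)  [lands on river]
river: ρ → (26,20,-29)
river: ρ → (-29,38,17)
river: ρ → (17,30,-37)
river: ρ → (-37,44,10)
river: ρ → (10,56,-7)
river: ρ → (-7,56,10)
river: ρ → (10,44,-37)
river: ρ → (-37,30,17)
river: ρ → (17,38,-29)
river: ρ → (-29,20,26)
river: ρ → (26,32,-23)
river: ρ → (-23,14,35)
river: ρ → (35,56,-2)
river: ρ → (-2,56,35)
river: ρ → (35,14,-23)
closes: descent 1, river 16
min |a| on river = 2

2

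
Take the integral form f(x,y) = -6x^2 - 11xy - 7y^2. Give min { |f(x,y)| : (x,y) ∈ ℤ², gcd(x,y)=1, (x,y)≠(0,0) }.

translate: b→-1 (≡11 mod 12), so (6,11,7)→(6,-1,2)
flip: (6,-1,2)→(2,1,6)
reduced (well bottom): (2,1,6) with a≤c, −a<b≤a
well minimum |f| = |-2| = 2 (negative-definite)

2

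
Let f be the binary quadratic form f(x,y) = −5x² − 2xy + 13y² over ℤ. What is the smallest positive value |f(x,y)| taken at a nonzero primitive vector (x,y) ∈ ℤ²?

descent: ρ → (13,2,-5)
descent: ρ → (-5,8,10)  [lands on river]
river: ρ → (10,12,-3)
river: ρ → (-3,12,10)
river: ρ → (10,8,-5)
river: ρ → (-5,12,6)
river: ρ → (6,12,-5)
closes: descent 2, river 6
min |a| on river = 3

3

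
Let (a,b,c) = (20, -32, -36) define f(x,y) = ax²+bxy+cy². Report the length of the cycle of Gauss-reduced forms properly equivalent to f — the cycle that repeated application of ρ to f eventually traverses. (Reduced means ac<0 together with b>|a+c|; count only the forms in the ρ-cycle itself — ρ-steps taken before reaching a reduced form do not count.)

D = 3904, ⌊√D⌋ = 62
descent: ρ → (-36,32,20)  [lands on river]
river: ρ → (20,48,-20)
river: ρ → (-20,32,36)
river: ρ → (36,40,-16)
river: ρ → (-16,56,12)
river: ρ → (12,40,-48)
river: ρ → (-48,56,4)
river: ρ → (4,56,-48)
river: ρ → (-48,40,12)
river: ρ → (12,56,-16)
river: ρ → (-16,40,36)
river: ρ → (36,32,-20)
river: ρ → (-20,48,20)
river: ρ → (20,32,-36)
river: ρ → (-36,40,16)
river: ρ → (16,56,-12)
river: ρ → (-12,40,48)
river: ρ → (48,56,-4)
river: ρ → (-4,56,48)
river: ρ → (48,40,-12)
river: ρ → (-12,56,16)
river: ρ → (16,40,-36)
ρ-cycle length = 22 (tail of 1 descent step not counted)

22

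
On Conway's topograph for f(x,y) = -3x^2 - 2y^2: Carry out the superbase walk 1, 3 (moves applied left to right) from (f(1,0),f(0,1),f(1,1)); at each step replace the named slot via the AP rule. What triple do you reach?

start (-3,-2,-5) = (f(1,0),f(0,1),f(1,1))
replace slot 1: 2·((-2)+(-5)) − (-3) = -11 → (-11,-2,-5)
replace slot 3: 2·((-11)+(-2)) − (-5) = -21 → (-11,-2,-21)

-11,-2,-21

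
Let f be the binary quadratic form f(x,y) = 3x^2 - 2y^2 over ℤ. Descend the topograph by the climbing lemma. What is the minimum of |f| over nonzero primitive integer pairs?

descent: ρ → (-2,4,1)  [lands on river]
river: ρ → (1,4,-2)
closes: descent 1, river 2
min |a| on river = 1

1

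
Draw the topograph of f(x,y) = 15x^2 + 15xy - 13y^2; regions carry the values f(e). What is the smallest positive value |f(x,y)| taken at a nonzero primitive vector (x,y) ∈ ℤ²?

river: ρ → (-13,11,17)
river: ρ → (17,23,-7)
river: ρ → (-7,19,23)
river: ρ → (23,27,-3)
river: ρ → (-3,27,23)
river: ρ → (23,19,-7)
river: ρ → (-7,23,17)
river: ρ → (17,11,-13)
river: ρ → (-13,15,15)
river: ρ → (15,15,-13)
closes: descent 0, river 10
min |a| on river = 3

3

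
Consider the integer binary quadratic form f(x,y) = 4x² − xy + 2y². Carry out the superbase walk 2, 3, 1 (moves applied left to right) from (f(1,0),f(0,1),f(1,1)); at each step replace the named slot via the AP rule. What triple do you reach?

start (4,2,5) = (f(1,0),f(0,1),f(1,1))
replace slot 2: 2·(4+5) − 2 = 16 → (4,16,5)
replace slot 3: 2·(4+16) − 5 = 35 → (4,16,35)
replace slot 1: 2·(16+35) − 4 = 98 → (98,16,35)

98,16,35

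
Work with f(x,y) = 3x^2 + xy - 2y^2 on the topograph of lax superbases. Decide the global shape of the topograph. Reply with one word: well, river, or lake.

D = b²−4ac = 1² − 4·3·(-2) = 25
D = 5² is a perfect square ⇒ form factors over ℤ ⇒ lakes

lake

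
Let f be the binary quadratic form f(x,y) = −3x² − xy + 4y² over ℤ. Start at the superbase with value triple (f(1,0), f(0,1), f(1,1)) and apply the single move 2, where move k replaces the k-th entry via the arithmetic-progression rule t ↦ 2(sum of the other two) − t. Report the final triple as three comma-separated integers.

start (-3,4,0) = (f(1,0),f(0,1),f(1,1))
replace slot 2: 2·((-3)+0) − 4 = -10 → (-3,-10,0)

-3,-10,0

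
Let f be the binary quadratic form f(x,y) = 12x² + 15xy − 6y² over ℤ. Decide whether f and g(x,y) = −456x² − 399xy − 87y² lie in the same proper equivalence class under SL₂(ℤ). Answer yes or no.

D₁ = 513, D₂ = 513
river cycle of f (length 6): (-6, 21, 3), (3, 21, -6), (-6, 15, 12), (12, 9, -9), (-9, 9, 12), (12, 15, -6)
river cycle of g (length 6): (-6, 21, 3), (3, 21, -6), (-6, 15, 12), (12, 9, -9), (-9, 9, 12), (12, 15, -6)
cycles coincide ⇒ equivalent

yes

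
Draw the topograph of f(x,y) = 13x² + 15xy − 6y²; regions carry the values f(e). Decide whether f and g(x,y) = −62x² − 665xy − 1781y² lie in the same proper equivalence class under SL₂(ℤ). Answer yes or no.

D₁ = 537, D₂ = 537
river cycle of f (length 16): (-6, 21, 4), (4, 19, -11), (-11, 3, 12), (12, 21, -2), (-2, 23, 1), (1, 23, -2), (-2, 21, 12), (12, 3, -11), (-11, 19, 4), (4, 21, -6), … (6 more)
river cycle of g (length 16): (-6, 21, 4), (4, 19, -11), (-11, 3, 12), (12, 21, -2), (-2, 23, 1), (1, 23, -2), (-2, 21, 12), (12, 3, -11), (-11, 19, 4), (4, 21, -6), … (6 more)
cycles coincide ⇒ equivalent

yes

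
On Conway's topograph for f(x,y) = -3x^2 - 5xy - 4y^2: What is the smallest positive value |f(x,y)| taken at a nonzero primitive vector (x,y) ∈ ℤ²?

translate: b→-1 (≡5 mod 6), so (3,5,4)→(3,-1,2)
flip: (3,-1,2)→(2,1,3)
reduced (well bottom): (2,1,3) with a≤c, −a<b≤a
well minimum |f| = |-2| = 2 (negative-definite)

2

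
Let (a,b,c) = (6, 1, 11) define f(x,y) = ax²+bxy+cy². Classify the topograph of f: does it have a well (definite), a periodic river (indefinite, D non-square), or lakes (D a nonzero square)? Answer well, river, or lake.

D = b²−4ac = 1² − 4·6·11 = -263
D < 0 ⇒ definite ⇒ every region one sign ⇒ single well

well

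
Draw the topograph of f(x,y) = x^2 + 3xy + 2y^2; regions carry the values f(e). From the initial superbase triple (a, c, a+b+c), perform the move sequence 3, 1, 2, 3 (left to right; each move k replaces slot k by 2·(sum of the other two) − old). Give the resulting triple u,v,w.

start (1,2,6) = (f(1,0),f(0,1),f(1,1))
replace slot 3: 2·(1+2) − 6 = 0 → (1,2,0)
replace slot 1: 2·(2+0) − 1 = 3 → (3,2,0)
replace slot 2: 2·(3+0) − 2 = 4 → (3,4,0)
replace slot 3: 2·(3+4) − 0 = 14 → (3,4,14)

3,4,14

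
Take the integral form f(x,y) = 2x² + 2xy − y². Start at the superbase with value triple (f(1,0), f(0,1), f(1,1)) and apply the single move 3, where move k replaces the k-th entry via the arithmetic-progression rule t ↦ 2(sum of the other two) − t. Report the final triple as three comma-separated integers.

start (2,-1,3) = (f(1,0),f(0,1),f(1,1))
replace slot 3: 2·(2+(-1)) − 3 = -1 → (2,-1,-1)

2,-1,-1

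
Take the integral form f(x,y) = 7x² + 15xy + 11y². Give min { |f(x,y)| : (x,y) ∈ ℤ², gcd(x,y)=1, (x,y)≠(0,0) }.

translate: b→1 (≡15 mod 14), so (7,15,11)→(7,1,3)
flip: (7,1,3)→(3,-1,7)
reduced (well bottom): (3,-1,7) with a≤c, −a<b≤a
well minimum = a = 3

3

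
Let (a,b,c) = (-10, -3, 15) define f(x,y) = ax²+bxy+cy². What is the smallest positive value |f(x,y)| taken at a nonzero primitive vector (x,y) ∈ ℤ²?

descent: ρ → (15,3,-10)
descent: ρ → (-10,17,8)  [lands on river]
river: ρ → (8,15,-12)
river: ρ → (-12,9,11)
river: ρ → (11,13,-10)
river: ρ → (-10,7,14)
river: ρ → (14,21,-3)
river: ρ → (-3,21,14)
river: ρ → (14,7,-10)
river: ρ → (-10,13,11)
river: ρ → (11,9,-12)
river: ρ → (-12,15,8)
river: ρ → (8,17,-10)
river: ρ → (-10,23,2)
river: ρ → (2,21,-21)
river: ρ → (-21,21,2)
river: ρ → (2,23,-10)
closes: descent 2, river 16
min |a| on river = 2

2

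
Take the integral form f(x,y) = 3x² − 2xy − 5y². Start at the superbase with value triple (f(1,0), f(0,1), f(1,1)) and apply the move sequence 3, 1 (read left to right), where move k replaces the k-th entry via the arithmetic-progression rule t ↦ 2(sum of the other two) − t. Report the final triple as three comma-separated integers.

start (3,-5,-4) = (f(1,0),f(0,1),f(1,1))
replace slot 3: 2·(3+(-5)) − (-4) = 0 → (3,-5,0)
replace slot 1: 2·((-5)+0) − 3 = -13 → (-13,-5,0)

-13,-5,0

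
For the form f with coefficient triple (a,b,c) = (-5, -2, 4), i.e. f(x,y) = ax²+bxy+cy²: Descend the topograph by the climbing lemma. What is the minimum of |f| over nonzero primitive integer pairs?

descent: ρ → (4,2,-5)  [lands on river]
river: ρ → (-5,8,1)
river: ρ → (1,8,-5)
river: ρ → (-5,2,4)
river: ρ → (4,6,-3)
river: ρ → (-3,6,4)
closes: descent 1, river 6
min |a| on river = 1

1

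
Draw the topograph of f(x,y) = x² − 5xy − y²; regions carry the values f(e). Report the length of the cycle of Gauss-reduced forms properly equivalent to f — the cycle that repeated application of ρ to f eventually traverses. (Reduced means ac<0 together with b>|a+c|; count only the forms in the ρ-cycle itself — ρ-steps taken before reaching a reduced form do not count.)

D = 29, ⌊√D⌋ = 5
descent: ρ → (-1,5,1)  [lands on river]
river: ρ → (1,5,-1)
ρ-cycle length = 2 (tail of 1 descent step not counted)

2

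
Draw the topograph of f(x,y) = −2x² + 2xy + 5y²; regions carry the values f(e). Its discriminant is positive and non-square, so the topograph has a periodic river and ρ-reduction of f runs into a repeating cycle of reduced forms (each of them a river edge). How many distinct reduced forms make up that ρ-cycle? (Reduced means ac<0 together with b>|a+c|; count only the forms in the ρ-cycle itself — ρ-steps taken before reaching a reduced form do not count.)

D = 44, ⌊√D⌋ = 6
descent: ρ → (5,-2,-2)
descent: ρ → (-2,6,1)  [lands on river]
river: ρ → (1,6,-2)
ρ-cycle length = 2 (tail of 2 descent steps not counted)

2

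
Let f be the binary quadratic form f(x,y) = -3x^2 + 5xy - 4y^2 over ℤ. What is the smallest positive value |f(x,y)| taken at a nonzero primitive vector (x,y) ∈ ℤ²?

translate: b→1 (≡-5 mod 6), so (3,-5,4)→(3,1,2)
flip: (3,1,2)→(2,-1,3)
reduced (well bottom): (2,-1,3) with a≤c, −a<b≤a
well minimum |f| = |-2| = 2 (negative-definite)

2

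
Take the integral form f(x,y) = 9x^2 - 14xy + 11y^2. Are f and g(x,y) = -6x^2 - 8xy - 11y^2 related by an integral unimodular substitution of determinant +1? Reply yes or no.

D₁ = -200, D₂ = -200
f: translate: b→4 (≡-14 mod 18), so (9,-14,11)→(9,4,6)
f: flip: (9,4,6)→(6,-4,9)
f: reduced (well bottom): (6,-4,9) with a≤c, −a<b≤a
g is negative-definite; reduce −g:
−g: translate: b→-4 (≡8 mod 12), so (6,8,11)→(6,-4,9)
−g: reduced (well bottom): (6,-4,9) with a≤c, −a<b≤a
flip sign back: reduced form of g is (-6,4,-9)
reduced forms (6, -4, 9) vs (-6, 4, -9) ⇒ inequivalent

no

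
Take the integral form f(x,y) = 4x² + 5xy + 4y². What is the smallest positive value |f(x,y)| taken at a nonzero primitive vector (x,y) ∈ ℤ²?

translate: b→-3 (≡5 mod 8), so (4,5,4)→(4,-3,3)
flip: (4,-3,3)→(3,3,4)
reduced (well bottom): (3,3,4) with a≤c, −a<b≤a
well minimum = a = 3

3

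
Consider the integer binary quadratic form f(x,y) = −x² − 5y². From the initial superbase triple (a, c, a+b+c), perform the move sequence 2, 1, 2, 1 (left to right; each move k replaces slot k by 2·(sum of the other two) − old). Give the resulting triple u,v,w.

start (-1,-5,-6) = (f(1,0),f(0,1),f(1,1))
replace slot 2: 2·((-1)+(-6)) − (-5) = -9 → (-1,-9,-6)
replace slot 1: 2·((-9)+(-6)) − (-1) = -29 → (-29,-9,-6)
replace slot 2: 2·((-29)+(-6)) − (-9) = -61 → (-29,-61,-6)
replace slot 1: 2·((-61)+(-6)) − (-29) = -105 → (-105,-61,-6)

-105,-61,-6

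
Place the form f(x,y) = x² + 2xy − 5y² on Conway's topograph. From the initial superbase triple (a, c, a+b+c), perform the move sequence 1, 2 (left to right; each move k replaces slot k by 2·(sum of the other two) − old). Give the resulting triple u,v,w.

start (1,-5,-2) = (f(1,0),f(0,1),f(1,1))
replace slot 1: 2·((-5)+(-2)) − 1 = -15 → (-15,-5,-2)
replace slot 2: 2·((-15)+(-2)) − (-5) = -29 → (-15,-29,-2)

-15,-29,-2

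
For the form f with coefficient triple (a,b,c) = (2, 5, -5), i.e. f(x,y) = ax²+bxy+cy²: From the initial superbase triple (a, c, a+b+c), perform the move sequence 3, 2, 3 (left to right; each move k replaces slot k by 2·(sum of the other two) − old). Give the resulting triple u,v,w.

start (2,-5,2) = (f(1,0),f(0,1),f(1,1))
replace slot 3: 2·(2+(-5)) − 2 = -8 → (2,-5,-8)
replace slot 2: 2·(2+(-8)) − (-5) = -7 → (2,-7,-8)
replace slot 3: 2·(2+(-7)) − (-8) = -2 → (2,-7,-2)

2,-7,-2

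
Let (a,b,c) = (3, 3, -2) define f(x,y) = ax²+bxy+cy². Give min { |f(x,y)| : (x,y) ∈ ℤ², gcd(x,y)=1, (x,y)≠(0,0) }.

river: ρ → (-2,5,1)
river: ρ → (1,5,-2)
river: ρ → (-2,3,3)
river: ρ → (3,3,-2)
closes: descent 0, river 4
min |a| on river = 1

1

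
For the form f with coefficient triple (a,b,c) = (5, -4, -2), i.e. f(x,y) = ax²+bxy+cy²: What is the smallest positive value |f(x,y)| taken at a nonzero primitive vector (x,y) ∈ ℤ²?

descent: ρ → (-2,4,5)  [lands on river]
river: ρ → (5,6,-1)
river: ρ → (-1,6,5)
river: ρ → (5,4,-2)
closes: descent 1, river 4
min |a| on river = 1

1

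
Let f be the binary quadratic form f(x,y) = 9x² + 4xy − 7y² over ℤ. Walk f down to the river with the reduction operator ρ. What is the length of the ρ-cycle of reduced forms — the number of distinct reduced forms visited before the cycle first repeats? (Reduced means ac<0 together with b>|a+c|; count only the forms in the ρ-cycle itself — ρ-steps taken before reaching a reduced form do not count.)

D = 268, ⌊√D⌋ = 16
river: ρ → (-7,10,6)
river: ρ → (6,14,-3)
river: ρ → (-3,16,1)
river: ρ → (1,16,-3)
river: ρ → (-3,14,6)
river: ρ → (6,10,-7)
river: ρ → (-7,4,9)
river: ρ → (9,14,-2)
river: ρ → (-2,14,9)
river: ρ → (9,4,-7)
ρ-cycle length = 10 (tail of 0 descent steps not counted)

10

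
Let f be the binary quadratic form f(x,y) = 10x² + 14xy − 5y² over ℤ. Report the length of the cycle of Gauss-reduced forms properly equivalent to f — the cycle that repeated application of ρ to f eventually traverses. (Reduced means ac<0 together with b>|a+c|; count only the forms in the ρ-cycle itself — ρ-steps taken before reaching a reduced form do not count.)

D = 396, ⌊√D⌋ = 19
river: ρ → (-5,16,7)
river: ρ → (7,12,-9)
river: ρ → (-9,6,10)
river: ρ → (10,14,-5)
ρ-cycle length = 4 (tail of 0 descent steps not counted)

4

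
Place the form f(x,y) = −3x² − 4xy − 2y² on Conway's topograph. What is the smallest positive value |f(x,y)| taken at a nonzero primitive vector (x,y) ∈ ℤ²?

translate: b→-2 (≡4 mod 6), so (3,4,2)→(3,-2,1)
flip: (3,-2,1)→(1,2,3)
translate: b→0 (≡2 mod 2), so (1,2,3)→(1,0,2)
reduced (well bottom): (1,0,2) with a≤c, −a<b≤a
well minimum |f| = |-1| = 1 (negative-definite)

1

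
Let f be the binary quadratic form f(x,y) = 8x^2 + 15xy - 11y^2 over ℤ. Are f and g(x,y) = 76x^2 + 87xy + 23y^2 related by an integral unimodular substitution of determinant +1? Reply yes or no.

D₁ = 577, D₂ = 577
river cycle of f (length 10): (-11, 7, 12), (12, 17, -6), (-6, 19, 9), (9, 17, -8), (-8, 15, 11), (11, 7, -12), (-12, 17, 6), (6, 19, -9), (-9, 17, 8), (8, 15, -11)
river cycle of g (length 10): (-6, 19, 9), (9, 17, -8), (-8, 15, 11), (11, 7, -12), (-12, 17, 6), (6, 19, -9), (-9, 17, 8), (8, 15, -11), (-11, 7, 12), (12, 17, -6)
cycles coincide ⇒ equivalent

yes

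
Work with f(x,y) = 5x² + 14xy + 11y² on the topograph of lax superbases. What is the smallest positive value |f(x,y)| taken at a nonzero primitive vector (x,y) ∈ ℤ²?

translate: b→4 (≡14 mod 10), so (5,14,11)→(5,4,2)
flip: (5,4,2)→(2,-4,5)
translate: b→0 (≡-4 mod 4), so (2,-4,5)→(2,0,3)
reduced (well bottom): (2,0,3) with a≤c, −a<b≤a
well minimum = a = 2

2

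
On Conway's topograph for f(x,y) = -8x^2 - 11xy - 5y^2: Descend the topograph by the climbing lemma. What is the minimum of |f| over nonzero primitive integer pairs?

translate: b→-5 (≡11 mod 16), so (8,11,5)→(8,-5,2)
flip: (8,-5,2)→(2,5,8)
translate: b→1 (≡5 mod 4), so (2,5,8)→(2,1,5)
reduced (well bottom): (2,1,5) with a≤c, −a<b≤a
well minimum |f| = |-2| = 2 (negative-definite)

2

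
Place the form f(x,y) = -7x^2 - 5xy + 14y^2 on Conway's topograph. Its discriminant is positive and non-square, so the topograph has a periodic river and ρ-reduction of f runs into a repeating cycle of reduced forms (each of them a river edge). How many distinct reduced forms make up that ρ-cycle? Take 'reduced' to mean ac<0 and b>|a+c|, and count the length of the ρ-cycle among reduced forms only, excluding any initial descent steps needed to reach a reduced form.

D = 417, ⌊√D⌋ = 20
descent: ρ → (14,5,-7)
descent: ρ → (-7,9,12)  [lands on river]
river: ρ → (12,15,-4)
river: ρ → (-4,17,8)
river: ρ → (8,15,-6)
river: ρ → (-6,9,14)
river: ρ → (14,19,-1)
river: ρ → (-1,19,14)
river: ρ → (14,9,-6)
river: ρ → (-6,15,8)
river: ρ → (8,17,-4)
river: ρ → (-4,15,12)
river: ρ → (12,9,-7)
river: ρ → (-7,19,2)
river: ρ → (2,17,-16)
river: ρ → (-16,15,3)
river: ρ → (3,15,-16)
river: ρ → (-16,17,2)
river: ρ → (2,19,-7)
ρ-cycle length = 18 (tail of 2 descent steps not counted)

18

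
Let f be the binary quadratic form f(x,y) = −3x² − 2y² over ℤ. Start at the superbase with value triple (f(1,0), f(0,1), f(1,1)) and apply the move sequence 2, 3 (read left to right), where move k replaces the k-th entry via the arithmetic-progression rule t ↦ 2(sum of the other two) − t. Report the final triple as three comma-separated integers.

start (-3,-2,-5) = (f(1,0),f(0,1),f(1,1))
replace slot 2: 2·((-3)+(-5)) − (-2) = -14 → (-3,-14,-5)
replace slot 3: 2·((-3)+(-14)) − (-5) = -29 → (-3,-14,-29)

-3,-14,-29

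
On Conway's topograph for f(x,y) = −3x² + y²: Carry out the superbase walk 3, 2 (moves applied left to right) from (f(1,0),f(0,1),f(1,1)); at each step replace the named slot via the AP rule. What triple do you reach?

start (-3,1,-2) = (f(1,0),f(0,1),f(1,1))
replace slot 3: 2·((-3)+1) − (-2) = -2 → (-3,1,-2)
replace slot 2: 2·((-3)+(-2)) − 1 = -11 → (-3,-11,-2)

-3,-11,-2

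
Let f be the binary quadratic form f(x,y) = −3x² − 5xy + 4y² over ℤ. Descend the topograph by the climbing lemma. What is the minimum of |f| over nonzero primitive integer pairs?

descent: ρ → (4,5,-3)  [lands on river]
river: ρ → (-3,7,2)
river: ρ → (2,5,-6)
river: ρ → (-6,7,1)
river: ρ → (1,7,-6)
river: ρ → (-6,5,2)
river: ρ → (2,7,-3)
river: ρ → (-3,5,4)
river: ρ → (4,3,-4)
river: ρ → (-4,5,3)
river: ρ → (3,7,-2)
river: ρ → (-2,5,6)
river: ρ → (6,7,-1)
river: ρ → (-1,7,6)
river: ρ → (6,5,-2)
river: ρ → (-2,7,3)
river: ρ → (3,5,-4)
river: ρ → (-4,3,4)
closes: descent 1, river 18
min |a| on river = 1

1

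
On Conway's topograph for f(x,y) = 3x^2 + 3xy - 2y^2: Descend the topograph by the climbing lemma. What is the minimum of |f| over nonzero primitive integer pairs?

river: ρ → (-2,5,1)
river: ρ → (1,5,-2)
river: ρ → (-2,3,3)
river: ρ → (3,3,-2)
closes: descent 0, river 4
min |a| on river = 1

1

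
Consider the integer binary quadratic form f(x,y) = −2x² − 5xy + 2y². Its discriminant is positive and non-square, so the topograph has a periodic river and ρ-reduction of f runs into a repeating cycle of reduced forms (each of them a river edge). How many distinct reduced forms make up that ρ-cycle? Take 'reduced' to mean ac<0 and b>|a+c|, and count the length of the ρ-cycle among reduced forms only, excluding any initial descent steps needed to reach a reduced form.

D = 41, ⌊√D⌋ = 6
descent: ρ → (2,5,-2)  [lands on river]
river: ρ → (-2,3,4)
river: ρ → (4,5,-1)
river: ρ → (-1,5,4)
river: ρ → (4,3,-2)
river: ρ → (-2,5,2)
river: ρ → (2,3,-4)
river: ρ → (-4,5,1)
river: ρ → (1,5,-4)
river: ρ → (-4,3,2)
ρ-cycle length = 10 (tail of 1 descent step not counted)

10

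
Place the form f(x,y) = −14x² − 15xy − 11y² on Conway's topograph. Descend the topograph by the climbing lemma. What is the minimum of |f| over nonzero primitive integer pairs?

translate: b→-13 (≡15 mod 28), so (14,15,11)→(14,-13,10)
flip: (14,-13,10)→(10,13,14)
translate: b→-7 (≡13 mod 20), so (10,13,14)→(10,-7,11)
reduced (well bottom): (10,-7,11) with a≤c, −a<b≤a
well minimum |f| = |-10| = 10 (negative-definite)

10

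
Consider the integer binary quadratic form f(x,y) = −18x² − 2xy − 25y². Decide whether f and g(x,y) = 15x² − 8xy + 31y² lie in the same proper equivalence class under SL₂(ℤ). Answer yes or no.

D₁ = -1796, D₂ = -1796
f is negative-definite; reduce −f:
−f: reduced (well bottom): (18,2,25) with a≤c, −a<b≤a
flip sign back: reduced form of f is (-18,-2,-25)
g: reduced (well bottom): (15,-8,31) with a≤c, −a<b≤a
reduced forms (-18, -2, -25) vs (15, -8, 31) ⇒ inequivalent

no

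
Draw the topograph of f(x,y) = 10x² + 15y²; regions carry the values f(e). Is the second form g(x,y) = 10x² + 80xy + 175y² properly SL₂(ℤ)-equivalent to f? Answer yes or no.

D₁ = -600, D₂ = -600
f: reduced (well bottom): (10,0,15) with a≤c, −a<b≤a
g: translate: b→0 (≡80 mod 20), so (10,80,175)→(10,0,15)
g: reduced (well bottom): (10,0,15) with a≤c, −a<b≤a
reduced forms (10, 0, 15) vs (10, 0, 15) ⇒ equivalent

yes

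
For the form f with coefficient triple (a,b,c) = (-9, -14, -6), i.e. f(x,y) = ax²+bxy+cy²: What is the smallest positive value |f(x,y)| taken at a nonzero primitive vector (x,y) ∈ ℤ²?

translate: b→-4 (≡14 mod 18), so (9,14,6)→(9,-4,1)
flip: (9,-4,1)→(1,4,9)
translate: b→0 (≡4 mod 2), so (1,4,9)→(1,0,5)
reduced (well bottom): (1,0,5) with a≤c, −a<b≤a
well minimum |f| = |-1| = 1 (negative-definite)

1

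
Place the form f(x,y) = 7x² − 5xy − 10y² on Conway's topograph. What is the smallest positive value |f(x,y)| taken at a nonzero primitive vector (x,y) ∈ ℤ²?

descent: ρ → (-10,5,7)  [lands on river]
river: ρ → (7,9,-8)
river: ρ → (-8,7,8)
river: ρ → (8,9,-7)
river: ρ → (-7,5,10)
river: ρ → (10,15,-2)
river: ρ → (-2,17,2)
river: ρ → (2,15,-10)
closes: descent 1, river 8
min |a| on river = 2

2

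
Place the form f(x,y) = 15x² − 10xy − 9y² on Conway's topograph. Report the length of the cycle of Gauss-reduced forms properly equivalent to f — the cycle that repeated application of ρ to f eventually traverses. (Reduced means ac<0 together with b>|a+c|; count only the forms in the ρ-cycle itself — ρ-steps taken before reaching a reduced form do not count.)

D = 640, ⌊√D⌋ = 25
descent: ρ → (-9,10,15)  [lands on river]
river: ρ → (15,20,-4)
river: ρ → (-4,20,15)
river: ρ → (15,10,-9)
river: ρ → (-9,8,16)
river: ρ → (16,24,-1)
river: ρ → (-1,24,16)
river: ρ → (16,8,-9)
ρ-cycle length = 8 (tail of 1 descent step not counted)

8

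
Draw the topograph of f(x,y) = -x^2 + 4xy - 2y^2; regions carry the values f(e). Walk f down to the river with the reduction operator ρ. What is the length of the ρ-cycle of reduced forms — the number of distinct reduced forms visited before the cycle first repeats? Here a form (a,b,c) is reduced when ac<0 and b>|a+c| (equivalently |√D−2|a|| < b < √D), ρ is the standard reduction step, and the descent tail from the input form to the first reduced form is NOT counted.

D = 8, ⌊√D⌋ = 2
descent: ρ → (-2,0,1)
descent: ρ → (1,2,-1)  [lands on river]
river: ρ → (-1,2,1)
ρ-cycle length = 2 (tail of 2 descent steps not counted)

2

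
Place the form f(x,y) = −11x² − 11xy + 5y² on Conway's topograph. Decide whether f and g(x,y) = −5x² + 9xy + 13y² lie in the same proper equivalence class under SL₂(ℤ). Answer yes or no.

D₁ = 341, D₂ = 341
river cycle of f (length 6): (5, 11, -11), (-11, 11, 5), (5, 9, -13), (-13, 17, 1), (1, 17, -13), (-13, 9, 5)
river cycle of g (length 6): (13, 17, -1), (-1, 17, 13), (13, 9, -5), (-5, 11, 11), (11, 11, -5), (-5, 9, 13)
cycles differ ⇒ inequivalent

no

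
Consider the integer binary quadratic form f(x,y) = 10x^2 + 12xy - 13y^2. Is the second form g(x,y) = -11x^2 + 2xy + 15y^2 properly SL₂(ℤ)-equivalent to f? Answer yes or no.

D₁ = 664, D₂ = 664
river cycle of f (length 22): (-13, 14, 9), (9, 22, -5), (-5, 18, 17), (17, 16, -6), (-6, 20, 11), (11, 24, -2), (-2, 24, 11), (11, 20, -6), (-6, 16, 17), (17, 18, -5), … (12 more)
river cycle of g (length 22): (-11, 24, 2), (2, 24, -11), (-11, 20, 6), (6, 16, -17), (-17, 18, 5), (5, 22, -9), (-9, 14, 13), (13, 12, -10), (-10, 8, 15), (15, 22, -3), … (12 more)
cycles differ ⇒ inequivalent

no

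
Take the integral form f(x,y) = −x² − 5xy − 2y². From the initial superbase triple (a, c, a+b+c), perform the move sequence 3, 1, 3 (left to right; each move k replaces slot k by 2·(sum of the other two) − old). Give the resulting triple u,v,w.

start (-1,-2,-8) = (f(1,0),f(0,1),f(1,1))
replace slot 3: 2·((-1)+(-2)) − (-8) = 2 → (-1,-2,2)
replace slot 1: 2·((-2)+2) − (-1) = 1 → (1,-2,2)
replace slot 3: 2·(1+(-2)) − 2 = -4 → (1,-2,-4)

1,-2,-4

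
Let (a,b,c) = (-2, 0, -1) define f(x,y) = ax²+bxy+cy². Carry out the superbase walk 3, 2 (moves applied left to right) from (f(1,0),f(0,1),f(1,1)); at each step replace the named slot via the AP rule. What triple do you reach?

start (-2,-1,-3) = (f(1,0),f(0,1),f(1,1))
replace slot 3: 2·((-2)+(-1)) − (-3) = -3 → (-2,-1,-3)
replace slot 2: 2·((-2)+(-3)) − (-1) = -9 → (-2,-9,-3)

-2,-9,-3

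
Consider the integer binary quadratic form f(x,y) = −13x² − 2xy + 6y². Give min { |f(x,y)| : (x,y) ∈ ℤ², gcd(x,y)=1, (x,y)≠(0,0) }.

descent: ρ → (6,14,-5)  [lands on river]
river: ρ → (-5,16,3)
river: ρ → (3,14,-10)
river: ρ → (-10,6,7)
river: ρ → (7,8,-9)
river: ρ → (-9,10,6)
closes: descent 1, river 6
min |a| on river = 3

3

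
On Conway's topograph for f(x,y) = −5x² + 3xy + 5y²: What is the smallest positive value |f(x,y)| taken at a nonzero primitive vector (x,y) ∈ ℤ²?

river: ρ → (5,7,-3)
river: ρ → (-3,5,7)
river: ρ → (7,9,-1)
river: ρ → (-1,9,7)
river: ρ → (7,5,-3)
river: ρ → (-3,7,5)
river: ρ → (5,3,-5)
river: ρ → (-5,7,3)
river: ρ → (3,5,-7)
river: ρ → (-7,9,1)
river: ρ → (1,9,-7)
river: ρ → (-7,5,3)
river: ρ → (3,7,-5)
river: ρ → (-5,3,5)
closes: descent 0, river 14
min |a| on river = 1

1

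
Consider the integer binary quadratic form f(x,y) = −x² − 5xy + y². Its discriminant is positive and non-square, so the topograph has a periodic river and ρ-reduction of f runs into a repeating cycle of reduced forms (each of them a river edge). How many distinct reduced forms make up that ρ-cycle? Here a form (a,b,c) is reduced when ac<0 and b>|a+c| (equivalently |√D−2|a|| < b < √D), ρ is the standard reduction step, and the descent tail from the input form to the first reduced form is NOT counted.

D = 29, ⌊√D⌋ = 5
descent: ρ → (1,5,-1)  [lands on river]
river: ρ → (-1,5,1)
ρ-cycle length = 2 (tail of 1 descent step not counted)

2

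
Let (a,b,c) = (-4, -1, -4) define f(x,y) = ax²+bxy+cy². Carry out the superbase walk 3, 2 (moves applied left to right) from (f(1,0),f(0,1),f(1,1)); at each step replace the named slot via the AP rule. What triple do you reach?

start (-4,-4,-9) = (f(1,0),f(0,1),f(1,1))
replace slot 3: 2·((-4)+(-4)) − (-9) = -7 → (-4,-4,-7)
replace slot 2: 2·((-4)+(-7)) − (-4) = -18 → (-4,-18,-7)

-4,-18,-7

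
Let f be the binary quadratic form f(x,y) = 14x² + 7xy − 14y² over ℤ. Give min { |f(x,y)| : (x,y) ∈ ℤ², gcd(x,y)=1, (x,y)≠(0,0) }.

river: ρ → (-14,21,7)
river: ρ → (7,21,-14)
river: ρ → (-14,7,14)
river: ρ → (14,21,-7)
river: ρ → (-7,21,14)
river: ρ → (14,7,-14)
closes: descent 0, river 6
min |a| on river = 7

7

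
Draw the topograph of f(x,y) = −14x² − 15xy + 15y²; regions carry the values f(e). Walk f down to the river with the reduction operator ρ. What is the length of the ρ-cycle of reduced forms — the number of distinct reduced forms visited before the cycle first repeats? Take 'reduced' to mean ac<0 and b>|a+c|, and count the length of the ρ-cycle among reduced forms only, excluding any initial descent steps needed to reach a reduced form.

D = 1065, ⌊√D⌋ = 32
descent: ρ → (15,15,-14)  [lands on river]
river: ρ → (-14,13,16)
river: ρ → (16,19,-11)
river: ρ → (-11,25,10)
river: ρ → (10,15,-21)
river: ρ → (-21,27,4)
river: ρ → (4,29,-14)
river: ρ → (-14,27,6)
river: ρ → (6,21,-26)
river: ρ → (-26,31,1)
river: ρ → (1,31,-26)
river: ρ → (-26,21,6)
river: ρ → (6,27,-14)
river: ρ → (-14,29,4)
river: ρ → (4,27,-21)
river: ρ → (-21,15,10)
river: ρ → (10,25,-11)
river: ρ → (-11,19,16)
river: ρ → (16,13,-14)
river: ρ → (-14,15,15)
ρ-cycle length = 20 (tail of 1 descent step not counted)

20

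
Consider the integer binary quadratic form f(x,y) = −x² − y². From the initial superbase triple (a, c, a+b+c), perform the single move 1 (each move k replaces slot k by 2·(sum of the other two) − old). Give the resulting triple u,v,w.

start (-1,-1,-2) = (f(1,0),f(0,1),f(1,1))
replace slot 1: 2·((-1)+(-2)) − (-1) = -5 → (-5,-1,-2)

-5,-1,-2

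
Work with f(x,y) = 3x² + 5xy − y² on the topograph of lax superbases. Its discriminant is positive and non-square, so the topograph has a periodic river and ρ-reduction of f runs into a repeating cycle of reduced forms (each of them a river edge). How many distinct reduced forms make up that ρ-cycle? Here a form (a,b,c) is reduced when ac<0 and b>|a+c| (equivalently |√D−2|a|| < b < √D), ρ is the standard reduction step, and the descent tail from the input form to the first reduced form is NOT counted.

D = 37, ⌊√D⌋ = 6
river: ρ → (-1,5,3)
river: ρ → (3,1,-3)
river: ρ → (-3,5,1)
river: ρ → (1,5,-3)
river: ρ → (-3,1,3)
river: ρ → (3,5,-1)
ρ-cycle length = 6 (tail of 0 descent steps not counted)

6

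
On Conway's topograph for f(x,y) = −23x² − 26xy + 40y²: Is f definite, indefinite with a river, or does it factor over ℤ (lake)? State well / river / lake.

D = b²−4ac = (-26)² − 4·(-23)·40 = 4356
D = 66² is a perfect square ⇒ form factors over ℤ ⇒ lakes

lake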